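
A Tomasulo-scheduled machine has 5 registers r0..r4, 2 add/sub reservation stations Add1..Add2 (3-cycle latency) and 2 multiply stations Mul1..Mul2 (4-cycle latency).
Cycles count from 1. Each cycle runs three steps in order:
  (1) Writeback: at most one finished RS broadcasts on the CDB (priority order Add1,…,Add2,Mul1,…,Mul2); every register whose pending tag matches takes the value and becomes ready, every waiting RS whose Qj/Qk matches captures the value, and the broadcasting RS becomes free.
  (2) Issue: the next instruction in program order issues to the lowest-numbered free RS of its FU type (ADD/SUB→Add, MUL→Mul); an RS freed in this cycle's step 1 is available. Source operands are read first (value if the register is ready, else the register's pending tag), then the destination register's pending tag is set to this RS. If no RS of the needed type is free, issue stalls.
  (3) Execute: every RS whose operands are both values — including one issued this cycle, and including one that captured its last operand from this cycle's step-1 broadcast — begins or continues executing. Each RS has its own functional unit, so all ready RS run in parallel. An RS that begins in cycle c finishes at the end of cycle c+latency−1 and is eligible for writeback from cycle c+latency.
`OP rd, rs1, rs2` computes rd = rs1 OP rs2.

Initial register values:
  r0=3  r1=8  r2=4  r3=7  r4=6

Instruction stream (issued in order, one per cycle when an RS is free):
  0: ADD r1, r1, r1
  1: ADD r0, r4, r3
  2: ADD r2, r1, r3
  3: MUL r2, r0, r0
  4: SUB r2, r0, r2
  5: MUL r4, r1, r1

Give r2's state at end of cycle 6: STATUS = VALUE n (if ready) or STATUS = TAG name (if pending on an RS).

STATUS = TAG Add2

  c1: issue ADD r1<-Add1  regs: r0:3,r1:Add1,r2:4,r3:7,r4:6
  c2: issue ADD r0<-Add2  regs: r0:Add2,r1:Add1,r2:4,r3:7,r4:6
  c3: stall  regs: r0:Add2,r1:Add1,r2:4,r3:7,r4:6
  c4: CDB Add1=16; issue ADD r2<-Add1  regs: r0:Add2,r1:16,r2:Add1,r3:7,r4:6
  c5: CDB Add2=13; issue MUL r2<-Mul1  regs: r0:13,r1:16,r2:Mul1,r3:7,r4:6
  c6: issue SUB r2<-Add2  regs: r0:13,r1:16,r2:Add2,r3:7,r4:6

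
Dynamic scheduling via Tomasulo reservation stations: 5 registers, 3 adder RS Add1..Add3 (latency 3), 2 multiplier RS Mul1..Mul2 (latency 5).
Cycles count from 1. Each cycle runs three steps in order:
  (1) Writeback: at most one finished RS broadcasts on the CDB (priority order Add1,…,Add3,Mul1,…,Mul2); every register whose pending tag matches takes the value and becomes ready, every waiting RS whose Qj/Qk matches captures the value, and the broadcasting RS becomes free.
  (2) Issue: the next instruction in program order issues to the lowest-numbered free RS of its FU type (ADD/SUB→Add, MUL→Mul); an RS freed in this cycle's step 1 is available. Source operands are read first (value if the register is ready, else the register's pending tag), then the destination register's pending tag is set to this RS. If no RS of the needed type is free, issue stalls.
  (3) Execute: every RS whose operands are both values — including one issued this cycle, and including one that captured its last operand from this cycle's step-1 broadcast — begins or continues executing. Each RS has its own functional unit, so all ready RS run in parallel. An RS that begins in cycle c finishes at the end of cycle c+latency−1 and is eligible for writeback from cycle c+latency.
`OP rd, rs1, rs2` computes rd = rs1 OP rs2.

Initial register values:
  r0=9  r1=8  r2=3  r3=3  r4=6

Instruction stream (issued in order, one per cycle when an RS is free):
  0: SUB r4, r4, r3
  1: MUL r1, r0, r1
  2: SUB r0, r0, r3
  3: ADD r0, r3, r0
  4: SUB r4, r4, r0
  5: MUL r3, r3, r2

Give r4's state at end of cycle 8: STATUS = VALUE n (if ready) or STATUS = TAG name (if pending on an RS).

cycle 1: issue SUB r4<-Add1 // r0:9,r1:8,r2:3,r3:3,r4:Add1
cycle 2: issue MUL r1<-Mul1 // r0:9,r1:Mul1,r2:3,r3:3,r4:Add1
cycle 3: issue SUB r0<-Add2 // r0:Add2,r1:Mul1,r2:3,r3:3,r4:Add1
cycle 4: CDB Add1=3; issue ADD r0<-Add1 // r0:Add1,r1:Mul1,r2:3,r3:3,r4:3
cycle 5: issue SUB r4<-Add3 // r0:Add1,r1:Mul1,r2:3,r3:3,r4:Add3
cycle 6: CDB Add2=6; issue MUL r3<-Mul2 // r0:Add1,r1:Mul1,r2:3,r3:Mul2,r4:Add3
cycle 7: CDB Mul1=72 // r0:Add1,r1:72,r2:3,r3:Mul2,r4:Add3
cycle 8: - // r0:Add1,r1:72,r2:3,r3:Mul2,r4:Add3

STATUS = TAG Add3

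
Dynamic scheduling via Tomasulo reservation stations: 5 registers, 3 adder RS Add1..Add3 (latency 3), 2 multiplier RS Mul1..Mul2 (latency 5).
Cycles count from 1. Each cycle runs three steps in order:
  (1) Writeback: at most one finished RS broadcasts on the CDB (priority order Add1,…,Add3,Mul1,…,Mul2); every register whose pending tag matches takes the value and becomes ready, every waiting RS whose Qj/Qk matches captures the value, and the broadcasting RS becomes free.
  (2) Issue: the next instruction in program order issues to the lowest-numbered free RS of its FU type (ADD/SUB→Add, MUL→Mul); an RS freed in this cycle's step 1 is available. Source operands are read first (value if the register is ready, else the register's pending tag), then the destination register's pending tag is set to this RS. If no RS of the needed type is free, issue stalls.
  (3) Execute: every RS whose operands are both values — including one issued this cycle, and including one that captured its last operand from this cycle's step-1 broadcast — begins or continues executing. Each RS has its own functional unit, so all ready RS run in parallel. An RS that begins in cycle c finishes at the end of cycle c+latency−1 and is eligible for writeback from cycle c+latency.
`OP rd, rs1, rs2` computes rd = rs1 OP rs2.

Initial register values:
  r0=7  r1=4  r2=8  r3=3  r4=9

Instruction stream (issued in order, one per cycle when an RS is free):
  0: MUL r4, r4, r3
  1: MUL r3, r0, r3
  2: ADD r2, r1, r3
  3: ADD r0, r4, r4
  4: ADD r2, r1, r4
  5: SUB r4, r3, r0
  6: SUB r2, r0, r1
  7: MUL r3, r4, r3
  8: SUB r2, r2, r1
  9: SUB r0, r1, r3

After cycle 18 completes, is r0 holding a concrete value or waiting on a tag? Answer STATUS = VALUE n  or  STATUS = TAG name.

  c1: issue MUL r4<-Mul1  regs: r0:7,r1:4,r2:8,r3:3,r4:Mul1
  c2: issue MUL r3<-Mul2  regs: r0:7,r1:4,r2:8,r3:Mul2,r4:Mul1
  c3: issue ADD r2<-Add1  regs: r0:7,r1:4,r2:Add1,r3:Mul2,r4:Mul1
  c4: issue ADD r0<-Add2  regs: r0:Add2,r1:4,r2:Add1,r3:Mul2,r4:Mul1
  c5: issue ADD r2<-Add3  regs: r0:Add2,r1:4,r2:Add3,r3:Mul2,r4:Mul1
  c6: CDB Mul1=27; stall  regs: r0:Add2,r1:4,r2:Add3,r3:Mul2,r4:27
  c7: CDB Mul2=21; stall  regs: r0:Add2,r1:4,r2:Add3,r3:21,r4:27
  c8: stall  regs: r0:Add2,r1:4,r2:Add3,r3:21,r4:27
  c9: CDB Add2=54; issue SUB r4<-Add2  regs: r0:54,r1:4,r2:Add3,r3:21,r4:Add2
  c10: CDB Add1=25; issue SUB r2<-Add1  regs: r0:54,r1:4,r2:Add1,r3:21,r4:Add2
  c11: CDB Add3=31; issue MUL r3<-Mul1  regs: r0:54,r1:4,r2:Add1,r3:Mul1,r4:Add2
  c12: CDB Add2=-33; issue SUB r2<-Add2  regs: r0:54,r1:4,r2:Add2,r3:Mul1,r4:-33
  c13: CDB Add1=50; issue SUB r0<-Add1  regs: r0:Add1,r1:4,r2:Add2,r3:Mul1,r4:-33
  c14: -  regs: r0:Add1,r1:4,r2:Add2,r3:Mul1,r4:-33
  c15: -  regs: r0:Add1,r1:4,r2:Add2,r3:Mul1,r4:-33
  c16: CDB Add2=46  regs: r0:Add1,r1:4,r2:46,r3:Mul1,r4:-33
  c17: CDB Mul1=-693  regs: r0:Add1,r1:4,r2:46,r3:-693,r4:-33
  c18: -  regs: r0:Add1,r1:4,r2:46,r3:-693,r4:-33

STATUS = TAG Add1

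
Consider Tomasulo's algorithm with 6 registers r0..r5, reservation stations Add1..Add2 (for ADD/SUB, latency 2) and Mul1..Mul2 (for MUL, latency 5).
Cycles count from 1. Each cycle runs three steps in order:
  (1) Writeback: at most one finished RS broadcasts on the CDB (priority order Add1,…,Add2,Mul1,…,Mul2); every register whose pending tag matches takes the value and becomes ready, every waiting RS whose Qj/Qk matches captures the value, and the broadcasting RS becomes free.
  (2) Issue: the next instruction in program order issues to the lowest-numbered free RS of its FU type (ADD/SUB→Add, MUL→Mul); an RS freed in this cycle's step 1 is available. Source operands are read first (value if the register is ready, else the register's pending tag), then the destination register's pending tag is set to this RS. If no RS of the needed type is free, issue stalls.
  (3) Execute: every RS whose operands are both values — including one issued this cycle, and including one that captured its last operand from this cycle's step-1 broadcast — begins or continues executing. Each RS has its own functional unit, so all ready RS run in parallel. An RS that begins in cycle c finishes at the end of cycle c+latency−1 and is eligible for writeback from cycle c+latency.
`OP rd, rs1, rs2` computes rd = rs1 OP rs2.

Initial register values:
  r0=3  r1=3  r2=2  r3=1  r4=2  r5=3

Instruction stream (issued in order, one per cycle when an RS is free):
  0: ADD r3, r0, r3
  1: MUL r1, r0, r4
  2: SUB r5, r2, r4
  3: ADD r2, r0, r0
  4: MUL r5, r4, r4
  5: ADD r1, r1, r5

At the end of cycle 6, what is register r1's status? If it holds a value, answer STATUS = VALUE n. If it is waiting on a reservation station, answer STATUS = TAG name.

STATUS = TAG Add1

c1: issue ADD r3<-Add1 | r0:3,r1:3,r2:2,r3:Add1,r4:2,r5:3
c2: issue MUL r1<-Mul1 | r0:3,r1:Mul1,r2:2,r3:Add1,r4:2,r5:3
c3: CDB Add1=4; issue SUB r5<-Add1 | r0:3,r1:Mul1,r2:2,r3:4,r4:2,r5:Add1
c4: issue ADD r2<-Add2 | r0:3,r1:Mul1,r2:Add2,r3:4,r4:2,r5:Add1
c5: CDB Add1=0; issue MUL r5<-Mul2 | r0:3,r1:Mul1,r2:Add2,r3:4,r4:2,r5:Mul2
c6: CDB Add2=6; issue ADD r1<-Add1 | r0:3,r1:Add1,r2:6,r3:4,r4:2,r5:Mul2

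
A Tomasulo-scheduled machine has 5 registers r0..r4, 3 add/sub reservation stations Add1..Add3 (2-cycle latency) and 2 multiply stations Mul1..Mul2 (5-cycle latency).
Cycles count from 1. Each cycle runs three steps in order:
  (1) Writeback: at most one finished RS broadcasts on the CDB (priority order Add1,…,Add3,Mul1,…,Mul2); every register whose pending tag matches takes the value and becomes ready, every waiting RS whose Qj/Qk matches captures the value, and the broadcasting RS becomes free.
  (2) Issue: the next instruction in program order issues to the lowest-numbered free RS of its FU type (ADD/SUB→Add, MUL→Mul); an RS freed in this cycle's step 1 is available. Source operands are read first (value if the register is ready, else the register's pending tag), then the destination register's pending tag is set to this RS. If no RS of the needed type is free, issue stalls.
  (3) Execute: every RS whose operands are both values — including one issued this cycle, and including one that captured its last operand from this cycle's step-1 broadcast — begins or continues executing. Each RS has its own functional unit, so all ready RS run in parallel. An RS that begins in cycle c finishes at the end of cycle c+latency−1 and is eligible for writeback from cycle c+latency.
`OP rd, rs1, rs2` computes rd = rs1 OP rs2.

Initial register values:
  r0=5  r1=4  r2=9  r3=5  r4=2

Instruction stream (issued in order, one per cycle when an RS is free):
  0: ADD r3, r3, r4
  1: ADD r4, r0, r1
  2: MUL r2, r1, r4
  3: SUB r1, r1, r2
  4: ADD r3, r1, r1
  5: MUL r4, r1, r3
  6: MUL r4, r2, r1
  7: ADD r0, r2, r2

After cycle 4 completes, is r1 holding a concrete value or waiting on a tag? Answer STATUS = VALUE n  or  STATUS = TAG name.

STATUS = TAG Add1

cycle 1: issue ADD r3<-Add1 // r0:5,r1:4,r2:9,r3:Add1,r4:2
cycle 2: issue ADD r4<-Add2 // r0:5,r1:4,r2:9,r3:Add1,r4:Add2
cycle 3: CDB Add1=7; issue MUL r2<-Mul1 // r0:5,r1:4,r2:Mul1,r3:7,r4:Add2
cycle 4: CDB Add2=9; issue SUB r1<-Add1 // r0:5,r1:Add1,r2:Mul1,r3:7,r4:9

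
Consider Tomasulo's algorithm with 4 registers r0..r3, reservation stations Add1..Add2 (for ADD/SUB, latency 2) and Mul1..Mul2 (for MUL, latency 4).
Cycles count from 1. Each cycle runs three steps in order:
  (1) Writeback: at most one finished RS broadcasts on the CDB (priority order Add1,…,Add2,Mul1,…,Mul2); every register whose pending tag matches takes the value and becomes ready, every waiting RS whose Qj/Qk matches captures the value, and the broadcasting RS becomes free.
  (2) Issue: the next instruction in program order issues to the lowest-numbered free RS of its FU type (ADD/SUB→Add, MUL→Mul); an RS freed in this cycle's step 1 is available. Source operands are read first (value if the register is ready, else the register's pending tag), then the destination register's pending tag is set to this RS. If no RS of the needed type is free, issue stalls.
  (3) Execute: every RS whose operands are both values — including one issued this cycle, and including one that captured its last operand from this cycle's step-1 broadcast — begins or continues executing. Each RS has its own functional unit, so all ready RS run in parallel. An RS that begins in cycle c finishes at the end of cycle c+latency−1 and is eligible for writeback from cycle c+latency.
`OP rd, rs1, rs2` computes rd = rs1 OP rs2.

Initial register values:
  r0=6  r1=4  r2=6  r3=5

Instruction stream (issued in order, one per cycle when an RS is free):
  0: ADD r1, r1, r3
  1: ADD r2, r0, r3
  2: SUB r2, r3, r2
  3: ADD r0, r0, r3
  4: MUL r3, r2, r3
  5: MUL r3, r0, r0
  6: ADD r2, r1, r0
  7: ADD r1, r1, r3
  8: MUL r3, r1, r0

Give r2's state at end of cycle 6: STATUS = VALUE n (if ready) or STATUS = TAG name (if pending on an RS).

STATUS = VALUE -6

cycle 1: issue ADD r1<-Add1 // r0:6,r1:Add1,r2:6,r3:5
cycle 2: issue ADD r2<-Add2 // r0:6,r1:Add1,r2:Add2,r3:5
cycle 3: CDB Add1=9; issue SUB r2<-Add1 // r0:6,r1:9,r2:Add1,r3:5
cycle 4: CDB Add2=11; issue ADD r0<-Add2 // r0:Add2,r1:9,r2:Add1,r3:5
cycle 5: issue MUL r3<-Mul1 // r0:Add2,r1:9,r2:Add1,r3:Mul1
cycle 6: CDB Add1=-6; issue MUL r3<-Mul2 // r0:Add2,r1:9,r2:-6,r3:Mul2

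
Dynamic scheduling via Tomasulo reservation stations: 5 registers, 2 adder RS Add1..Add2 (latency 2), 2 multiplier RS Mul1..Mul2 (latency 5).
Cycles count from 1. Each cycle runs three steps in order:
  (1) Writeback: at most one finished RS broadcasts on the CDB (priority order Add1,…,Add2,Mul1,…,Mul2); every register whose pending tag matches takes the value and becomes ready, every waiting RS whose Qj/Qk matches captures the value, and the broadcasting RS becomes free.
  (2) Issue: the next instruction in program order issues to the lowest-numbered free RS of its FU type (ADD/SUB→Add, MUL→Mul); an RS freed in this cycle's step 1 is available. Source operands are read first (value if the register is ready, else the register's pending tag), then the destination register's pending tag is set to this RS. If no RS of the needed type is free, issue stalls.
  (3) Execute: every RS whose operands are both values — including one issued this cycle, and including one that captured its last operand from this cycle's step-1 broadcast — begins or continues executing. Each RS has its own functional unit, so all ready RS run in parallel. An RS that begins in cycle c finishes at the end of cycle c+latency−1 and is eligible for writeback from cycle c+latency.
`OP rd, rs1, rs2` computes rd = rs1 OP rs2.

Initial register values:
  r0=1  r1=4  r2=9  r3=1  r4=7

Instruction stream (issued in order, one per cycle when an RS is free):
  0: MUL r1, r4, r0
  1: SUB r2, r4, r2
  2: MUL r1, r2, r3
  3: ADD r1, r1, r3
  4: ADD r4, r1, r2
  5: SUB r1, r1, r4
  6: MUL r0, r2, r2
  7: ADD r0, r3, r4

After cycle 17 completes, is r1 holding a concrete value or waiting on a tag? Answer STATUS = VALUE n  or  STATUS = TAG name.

  c1: issue MUL r1<-Mul1  regs: r0:1,r1:Mul1,r2:9,r3:1,r4:7
  c2: issue SUB r2<-Add1  regs: r0:1,r1:Mul1,r2:Add1,r3:1,r4:7
  c3: issue MUL r1<-Mul2  regs: r0:1,r1:Mul2,r2:Add1,r3:1,r4:7
  c4: CDB Add1=-2; issue ADD r1<-Add1  regs: r0:1,r1:Add1,r2:-2,r3:1,r4:7
  c5: issue ADD r4<-Add2  regs: r0:1,r1:Add1,r2:-2,r3:1,r4:Add2
  c6: CDB Mul1=7; stall  regs: r0:1,r1:Add1,r2:-2,r3:1,r4:Add2
  c7: stall  regs: r0:1,r1:Add1,r2:-2,r3:1,r4:Add2
  c8: stall  regs: r0:1,r1:Add1,r2:-2,r3:1,r4:Add2
  c9: CDB Mul2=-2; stall  regs: r0:1,r1:Add1,r2:-2,r3:1,r4:Add2
  c10: stall  regs: r0:1,r1:Add1,r2:-2,r3:1,r4:Add2
  c11: CDB Add1=-1; issue SUB r1<-Add1  regs: r0:1,r1:Add1,r2:-2,r3:1,r4:Add2
  c12: issue MUL r0<-Mul1  regs: r0:Mul1,r1:Add1,r2:-2,r3:1,r4:Add2
  c13: CDB Add2=-3; issue ADD r0<-Add2  regs: r0:Add2,r1:Add1,r2:-2,r3:1,r4:-3
  c14: -  regs: r0:Add2,r1:Add1,r2:-2,r3:1,r4:-3
  c15: CDB Add1=2  regs: r0:Add2,r1:2,r2:-2,r3:1,r4:-3
  c16: CDB Add2=-2  regs: r0:-2,r1:2,r2:-2,r3:1,r4:-3
  c17: CDB Mul1=4  regs: r0:-2,r1:2,r2:-2,r3:1,r4:-3

STATUS = VALUE 2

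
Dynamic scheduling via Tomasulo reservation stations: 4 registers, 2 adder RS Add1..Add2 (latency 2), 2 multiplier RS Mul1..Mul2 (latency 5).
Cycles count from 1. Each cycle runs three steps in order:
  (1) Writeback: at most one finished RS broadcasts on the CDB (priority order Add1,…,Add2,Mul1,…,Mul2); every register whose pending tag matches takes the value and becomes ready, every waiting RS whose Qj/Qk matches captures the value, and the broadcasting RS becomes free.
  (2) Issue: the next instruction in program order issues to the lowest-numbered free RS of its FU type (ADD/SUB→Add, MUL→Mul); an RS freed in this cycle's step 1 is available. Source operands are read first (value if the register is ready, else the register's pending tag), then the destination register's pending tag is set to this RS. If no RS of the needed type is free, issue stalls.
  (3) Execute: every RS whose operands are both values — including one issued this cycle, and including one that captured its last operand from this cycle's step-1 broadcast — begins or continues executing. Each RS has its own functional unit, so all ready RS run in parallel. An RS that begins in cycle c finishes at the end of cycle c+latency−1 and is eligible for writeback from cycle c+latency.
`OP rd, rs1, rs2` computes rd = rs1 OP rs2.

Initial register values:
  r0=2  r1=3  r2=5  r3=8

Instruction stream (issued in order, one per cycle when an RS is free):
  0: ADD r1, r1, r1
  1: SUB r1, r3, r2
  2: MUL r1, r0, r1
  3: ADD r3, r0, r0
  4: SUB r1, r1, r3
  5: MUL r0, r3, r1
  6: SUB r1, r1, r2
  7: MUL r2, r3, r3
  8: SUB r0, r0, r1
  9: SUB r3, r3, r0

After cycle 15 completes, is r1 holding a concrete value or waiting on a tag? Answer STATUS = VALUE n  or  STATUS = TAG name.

c1: issue ADD r1<-Add1 | r0:2,r1:Add1,r2:5,r3:8
c2: issue SUB r1<-Add2 | r0:2,r1:Add2,r2:5,r3:8
c3: CDB Add1=6; issue MUL r1<-Mul1 | r0:2,r1:Mul1,r2:5,r3:8
c4: CDB Add2=3; issue ADD r3<-Add1 | r0:2,r1:Mul1,r2:5,r3:Add1
c5: issue SUB r1<-Add2 | r0:2,r1:Add2,r2:5,r3:Add1
c6: CDB Add1=4; issue MUL r0<-Mul2 | r0:Mul2,r1:Add2,r2:5,r3:4
c7: issue SUB r1<-Add1 | r0:Mul2,r1:Add1,r2:5,r3:4
c8: stall | r0:Mul2,r1:Add1,r2:5,r3:4
c9: CDB Mul1=6; issue MUL r2<-Mul1 | r0:Mul2,r1:Add1,r2:Mul1,r3:4
c10: stall | r0:Mul2,r1:Add1,r2:Mul1,r3:4
c11: CDB Add2=2; issue SUB r0<-Add2 | r0:Add2,r1:Add1,r2:Mul1,r3:4
c12: stall | r0:Add2,r1:Add1,r2:Mul1,r3:4
c13: CDB Add1=-3; issue SUB r3<-Add1 | r0:Add2,r1:-3,r2:Mul1,r3:Add1
c14: CDB Mul1=16 | r0:Add2,r1:-3,r2:16,r3:Add1
c15: - | r0:Add2,r1:-3,r2:16,r3:Add1

STATUS = VALUE -3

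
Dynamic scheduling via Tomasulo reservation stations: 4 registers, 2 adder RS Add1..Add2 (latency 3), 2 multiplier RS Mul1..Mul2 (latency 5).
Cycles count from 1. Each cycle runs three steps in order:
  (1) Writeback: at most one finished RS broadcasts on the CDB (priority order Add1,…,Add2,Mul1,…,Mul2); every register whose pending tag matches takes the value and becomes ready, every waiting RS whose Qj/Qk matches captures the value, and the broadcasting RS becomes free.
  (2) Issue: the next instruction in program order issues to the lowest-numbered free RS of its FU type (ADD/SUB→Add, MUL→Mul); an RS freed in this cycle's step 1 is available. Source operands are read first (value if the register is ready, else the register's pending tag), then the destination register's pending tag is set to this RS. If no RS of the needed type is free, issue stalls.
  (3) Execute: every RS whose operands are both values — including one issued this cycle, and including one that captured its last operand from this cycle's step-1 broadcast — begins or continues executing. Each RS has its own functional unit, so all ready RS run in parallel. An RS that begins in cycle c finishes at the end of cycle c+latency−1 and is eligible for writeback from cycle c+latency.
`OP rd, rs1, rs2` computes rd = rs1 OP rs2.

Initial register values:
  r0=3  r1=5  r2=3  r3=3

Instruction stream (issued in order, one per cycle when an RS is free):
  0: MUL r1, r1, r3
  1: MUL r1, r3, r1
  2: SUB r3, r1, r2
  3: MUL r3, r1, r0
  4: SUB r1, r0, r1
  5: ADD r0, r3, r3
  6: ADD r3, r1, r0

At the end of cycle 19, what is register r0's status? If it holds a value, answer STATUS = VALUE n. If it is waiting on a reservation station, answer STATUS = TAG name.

cycle 1: issue MUL r1<-Mul1 // r0:3,r1:Mul1,r2:3,r3:3
cycle 2: issue MUL r1<-Mul2 // r0:3,r1:Mul2,r2:3,r3:3
cycle 3: issue SUB r3<-Add1 // r0:3,r1:Mul2,r2:3,r3:Add1
cycle 4: stall // r0:3,r1:Mul2,r2:3,r3:Add1
cycle 5: stall // r0:3,r1:Mul2,r2:3,r3:Add1
cycle 6: CDB Mul1=15; issue MUL r3<-Mul1 // r0:3,r1:Mul2,r2:3,r3:Mul1
cycle 7: issue SUB r1<-Add2 // r0:3,r1:Add2,r2:3,r3:Mul1
cycle 8: stall // r0:3,r1:Add2,r2:3,r3:Mul1
cycle 9: stall // r0:3,r1:Add2,r2:3,r3:Mul1
cycle 10: stall // r0:3,r1:Add2,r2:3,r3:Mul1
cycle 11: CDB Mul2=45; stall // r0:3,r1:Add2,r2:3,r3:Mul1
cycle 12: stall // r0:3,r1:Add2,r2:3,r3:Mul1
cycle 13: stall // r0:3,r1:Add2,r2:3,r3:Mul1
cycle 14: CDB Add1=42; issue ADD r0<-Add1 // r0:Add1,r1:Add2,r2:3,r3:Mul1
cycle 15: CDB Add2=-42; issue ADD r3<-Add2 // r0:Add1,r1:-42,r2:3,r3:Add2
cycle 16: CDB Mul1=135 // r0:Add1,r1:-42,r2:3,r3:Add2
cycle 17: - // r0:Add1,r1:-42,r2:3,r3:Add2
cycle 18: - // r0:Add1,r1:-42,r2:3,r3:Add2
cycle 19: CDB Add1=270 // r0:270,r1:-42,r2:3,r3:Add2

STATUS = VALUE 270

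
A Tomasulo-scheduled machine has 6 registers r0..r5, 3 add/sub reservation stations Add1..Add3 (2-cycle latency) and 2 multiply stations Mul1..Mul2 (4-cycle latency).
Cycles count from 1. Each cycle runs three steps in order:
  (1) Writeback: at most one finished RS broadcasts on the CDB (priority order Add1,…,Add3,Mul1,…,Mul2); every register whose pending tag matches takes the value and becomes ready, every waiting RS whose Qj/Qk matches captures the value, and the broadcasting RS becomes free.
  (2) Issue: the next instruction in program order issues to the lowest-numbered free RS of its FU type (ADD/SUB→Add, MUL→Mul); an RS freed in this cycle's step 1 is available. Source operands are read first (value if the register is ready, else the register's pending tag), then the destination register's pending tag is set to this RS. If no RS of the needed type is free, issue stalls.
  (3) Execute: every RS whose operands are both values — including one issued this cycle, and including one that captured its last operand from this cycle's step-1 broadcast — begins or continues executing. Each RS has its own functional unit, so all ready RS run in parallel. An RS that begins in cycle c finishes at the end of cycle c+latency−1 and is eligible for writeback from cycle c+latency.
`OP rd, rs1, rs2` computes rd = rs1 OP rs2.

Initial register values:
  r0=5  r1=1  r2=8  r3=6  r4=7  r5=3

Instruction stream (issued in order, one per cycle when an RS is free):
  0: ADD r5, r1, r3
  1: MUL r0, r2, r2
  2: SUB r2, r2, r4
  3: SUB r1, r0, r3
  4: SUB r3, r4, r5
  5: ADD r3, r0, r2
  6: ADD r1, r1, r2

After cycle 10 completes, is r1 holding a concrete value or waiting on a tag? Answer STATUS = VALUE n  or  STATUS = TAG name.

c1: issue ADD r5<-Add1 | r0:5,r1:1,r2:8,r3:6,r4:7,r5:Add1
c2: issue MUL r0<-Mul1 | r0:Mul1,r1:1,r2:8,r3:6,r4:7,r5:Add1
c3: CDB Add1=7; issue SUB r2<-Add1 | r0:Mul1,r1:1,r2:Add1,r3:6,r4:7,r5:7
c4: issue SUB r1<-Add2 | r0:Mul1,r1:Add2,r2:Add1,r3:6,r4:7,r5:7
c5: CDB Add1=1; issue SUB r3<-Add1 | r0:Mul1,r1:Add2,r2:1,r3:Add1,r4:7,r5:7
c6: CDB Mul1=64; issue ADD r3<-Add3 | r0:64,r1:Add2,r2:1,r3:Add3,r4:7,r5:7
c7: CDB Add1=0; issue ADD r1<-Add1 | r0:64,r1:Add1,r2:1,r3:Add3,r4:7,r5:7
c8: CDB Add2=58 | r0:64,r1:Add1,r2:1,r3:Add3,r4:7,r5:7
c9: CDB Add3=65 | r0:64,r1:Add1,r2:1,r3:65,r4:7,r5:7
c10: CDB Add1=59 | r0:64,r1:59,r2:1,r3:65,r4:7,r5:7

STATUS = VALUE 59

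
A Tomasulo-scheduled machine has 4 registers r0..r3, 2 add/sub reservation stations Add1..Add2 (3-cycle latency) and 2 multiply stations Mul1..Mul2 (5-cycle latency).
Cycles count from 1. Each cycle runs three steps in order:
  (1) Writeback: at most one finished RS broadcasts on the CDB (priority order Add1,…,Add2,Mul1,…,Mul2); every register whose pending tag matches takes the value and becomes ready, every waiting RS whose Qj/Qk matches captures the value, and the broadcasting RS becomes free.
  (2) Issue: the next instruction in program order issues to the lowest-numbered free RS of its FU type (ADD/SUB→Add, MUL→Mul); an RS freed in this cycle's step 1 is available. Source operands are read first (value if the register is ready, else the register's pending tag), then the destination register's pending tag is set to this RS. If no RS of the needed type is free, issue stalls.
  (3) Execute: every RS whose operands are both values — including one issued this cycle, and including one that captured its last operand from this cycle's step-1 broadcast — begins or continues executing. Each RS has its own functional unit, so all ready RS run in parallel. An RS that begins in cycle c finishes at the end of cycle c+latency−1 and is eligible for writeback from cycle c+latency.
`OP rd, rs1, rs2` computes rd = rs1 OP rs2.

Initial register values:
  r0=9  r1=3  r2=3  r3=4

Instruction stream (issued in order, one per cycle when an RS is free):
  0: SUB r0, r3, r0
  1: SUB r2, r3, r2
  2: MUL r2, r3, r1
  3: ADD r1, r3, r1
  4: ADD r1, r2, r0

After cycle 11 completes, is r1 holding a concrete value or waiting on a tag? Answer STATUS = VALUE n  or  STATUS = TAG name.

STATUS = VALUE 7

  c1: issue SUB r0<-Add1  regs: r0:Add1,r1:3,r2:3,r3:4
  c2: issue SUB r2<-Add2  regs: r0:Add1,r1:3,r2:Add2,r3:4
  c3: issue MUL r2<-Mul1  regs: r0:Add1,r1:3,r2:Mul1,r3:4
  c4: CDB Add1=-5; issue ADD r1<-Add1  regs: r0:-5,r1:Add1,r2:Mul1,r3:4
  c5: CDB Add2=1; issue ADD r1<-Add2  regs: r0:-5,r1:Add2,r2:Mul1,r3:4
  c6: -  regs: r0:-5,r1:Add2,r2:Mul1,r3:4
  c7: CDB Add1=7  regs: r0:-5,r1:Add2,r2:Mul1,r3:4
  c8: CDB Mul1=12  regs: r0:-5,r1:Add2,r2:12,r3:4
  c9: -  regs: r0:-5,r1:Add2,r2:12,r3:4
  c10: -  regs: r0:-5,r1:Add2,r2:12,r3:4
  c11: CDB Add2=7  regs: r0:-5,r1:7,r2:12,r3:4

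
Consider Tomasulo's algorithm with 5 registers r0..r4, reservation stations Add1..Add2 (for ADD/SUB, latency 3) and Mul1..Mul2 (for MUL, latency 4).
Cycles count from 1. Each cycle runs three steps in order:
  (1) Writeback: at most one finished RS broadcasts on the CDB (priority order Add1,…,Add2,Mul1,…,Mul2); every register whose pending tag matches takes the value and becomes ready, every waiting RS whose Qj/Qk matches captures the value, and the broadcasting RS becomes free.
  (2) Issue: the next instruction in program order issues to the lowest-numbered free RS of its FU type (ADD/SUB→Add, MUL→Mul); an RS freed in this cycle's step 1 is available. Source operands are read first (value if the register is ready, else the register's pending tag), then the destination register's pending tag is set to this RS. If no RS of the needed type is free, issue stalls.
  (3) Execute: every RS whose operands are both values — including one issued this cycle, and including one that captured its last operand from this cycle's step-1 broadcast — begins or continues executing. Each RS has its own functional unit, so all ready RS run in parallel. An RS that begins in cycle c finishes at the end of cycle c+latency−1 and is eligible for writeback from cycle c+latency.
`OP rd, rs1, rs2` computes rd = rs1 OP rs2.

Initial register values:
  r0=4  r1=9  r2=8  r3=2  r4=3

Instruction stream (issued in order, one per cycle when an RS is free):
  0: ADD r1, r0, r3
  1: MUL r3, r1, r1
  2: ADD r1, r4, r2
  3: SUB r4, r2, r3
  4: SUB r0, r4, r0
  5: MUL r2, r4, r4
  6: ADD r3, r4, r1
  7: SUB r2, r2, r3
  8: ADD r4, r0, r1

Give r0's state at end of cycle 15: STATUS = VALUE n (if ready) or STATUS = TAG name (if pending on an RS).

cycle 1: issue ADD r1<-Add1 // r0:4,r1:Add1,r2:8,r3:2,r4:3
cycle 2: issue MUL r3<-Mul1 // r0:4,r1:Add1,r2:8,r3:Mul1,r4:3
cycle 3: issue ADD r1<-Add2 // r0:4,r1:Add2,r2:8,r3:Mul1,r4:3
cycle 4: CDB Add1=6; issue SUB r4<-Add1 // r0:4,r1:Add2,r2:8,r3:Mul1,r4:Add1
cycle 5: stall // r0:4,r1:Add2,r2:8,r3:Mul1,r4:Add1
cycle 6: CDB Add2=11; issue SUB r0<-Add2 // r0:Add2,r1:11,r2:8,r3:Mul1,r4:Add1
cycle 7: issue MUL r2<-Mul2 // r0:Add2,r1:11,r2:Mul2,r3:Mul1,r4:Add1
cycle 8: CDB Mul1=36; stall // r0:Add2,r1:11,r2:Mul2,r3:36,r4:Add1
cycle 9: stall // r0:Add2,r1:11,r2:Mul2,r3:36,r4:Add1
cycle 10: stall // r0:Add2,r1:11,r2:Mul2,r3:36,r4:Add1
cycle 11: CDB Add1=-28; issue ADD r3<-Add1 // r0:Add2,r1:11,r2:Mul2,r3:Add1,r4:-28
cycle 12: stall // r0:Add2,r1:11,r2:Mul2,r3:Add1,r4:-28
cycle 13: stall // r0:Add2,r1:11,r2:Mul2,r3:Add1,r4:-28
cycle 14: CDB Add1=-17; issue SUB r2<-Add1 // r0:Add2,r1:11,r2:Add1,r3:-17,r4:-28
cycle 15: CDB Add2=-32; issue ADD r4<-Add2 // r0:-32,r1:11,r2:Add1,r3:-17,r4:Add2

STATUS = VALUE -32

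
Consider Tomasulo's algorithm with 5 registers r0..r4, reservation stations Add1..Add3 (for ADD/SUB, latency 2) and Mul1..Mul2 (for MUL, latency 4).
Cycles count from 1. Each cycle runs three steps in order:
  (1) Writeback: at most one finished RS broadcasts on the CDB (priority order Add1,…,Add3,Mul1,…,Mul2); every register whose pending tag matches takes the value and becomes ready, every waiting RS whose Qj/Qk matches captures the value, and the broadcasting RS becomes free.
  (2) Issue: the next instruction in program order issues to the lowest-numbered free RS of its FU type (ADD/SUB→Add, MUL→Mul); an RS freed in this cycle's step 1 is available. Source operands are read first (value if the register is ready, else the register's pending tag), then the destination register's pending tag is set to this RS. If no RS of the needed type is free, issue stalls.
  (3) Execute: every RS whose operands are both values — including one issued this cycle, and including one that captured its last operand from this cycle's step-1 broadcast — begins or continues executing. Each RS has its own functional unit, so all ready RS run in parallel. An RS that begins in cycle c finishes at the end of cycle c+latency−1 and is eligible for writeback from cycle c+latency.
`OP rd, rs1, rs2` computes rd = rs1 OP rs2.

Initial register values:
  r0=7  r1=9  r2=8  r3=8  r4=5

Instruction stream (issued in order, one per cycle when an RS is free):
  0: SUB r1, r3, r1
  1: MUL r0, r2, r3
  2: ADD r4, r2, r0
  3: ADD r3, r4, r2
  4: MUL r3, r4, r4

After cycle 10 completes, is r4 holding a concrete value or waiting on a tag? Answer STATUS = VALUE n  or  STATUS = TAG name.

STATUS = VALUE 72

c1: issue SUB r1<-Add1 | r0:7,r1:Add1,r2:8,r3:8,r4:5
c2: issue MUL r0<-Mul1 | r0:Mul1,r1:Add1,r2:8,r3:8,r4:5
c3: CDB Add1=-1; issue ADD r4<-Add1 | r0:Mul1,r1:-1,r2:8,r3:8,r4:Add1
c4: issue ADD r3<-Add2 | r0:Mul1,r1:-1,r2:8,r3:Add2,r4:Add1
c5: issue MUL r3<-Mul2 | r0:Mul1,r1:-1,r2:8,r3:Mul2,r4:Add1
c6: CDB Mul1=64 | r0:64,r1:-1,r2:8,r3:Mul2,r4:Add1
c7: - | r0:64,r1:-1,r2:8,r3:Mul2,r4:Add1
c8: CDB Add1=72 | r0:64,r1:-1,r2:8,r3:Mul2,r4:72
c9: - | r0:64,r1:-1,r2:8,r3:Mul2,r4:72
c10: CDB Add2=80 | r0:64,r1:-1,r2:8,r3:Mul2,r4:72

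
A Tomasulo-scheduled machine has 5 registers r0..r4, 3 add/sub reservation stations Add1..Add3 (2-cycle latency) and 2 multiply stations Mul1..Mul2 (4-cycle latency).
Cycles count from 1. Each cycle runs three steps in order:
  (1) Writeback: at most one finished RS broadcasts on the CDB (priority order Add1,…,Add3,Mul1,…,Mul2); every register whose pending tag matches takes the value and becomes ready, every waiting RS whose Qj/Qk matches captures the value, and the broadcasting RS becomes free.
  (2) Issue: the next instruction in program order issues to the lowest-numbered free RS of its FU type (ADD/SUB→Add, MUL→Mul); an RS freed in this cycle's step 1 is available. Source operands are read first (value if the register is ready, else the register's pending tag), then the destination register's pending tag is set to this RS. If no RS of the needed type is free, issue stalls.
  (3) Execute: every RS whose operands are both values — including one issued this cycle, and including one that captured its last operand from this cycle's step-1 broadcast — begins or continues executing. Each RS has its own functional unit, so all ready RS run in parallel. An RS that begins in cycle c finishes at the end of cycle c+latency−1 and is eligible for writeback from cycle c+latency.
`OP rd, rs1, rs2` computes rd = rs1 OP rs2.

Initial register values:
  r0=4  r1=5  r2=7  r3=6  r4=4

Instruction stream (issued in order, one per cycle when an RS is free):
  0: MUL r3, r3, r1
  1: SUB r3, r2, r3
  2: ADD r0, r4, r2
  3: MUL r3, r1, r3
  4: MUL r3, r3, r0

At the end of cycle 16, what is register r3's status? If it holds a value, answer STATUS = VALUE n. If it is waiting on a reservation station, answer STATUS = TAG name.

c1: issue MUL r3<-Mul1 | r0:4,r1:5,r2:7,r3:Mul1,r4:4
c2: issue SUB r3<-Add1 | r0:4,r1:5,r2:7,r3:Add1,r4:4
c3: issue ADD r0<-Add2 | r0:Add2,r1:5,r2:7,r3:Add1,r4:4
c4: issue MUL r3<-Mul2 | r0:Add2,r1:5,r2:7,r3:Mul2,r4:4
c5: CDB Add2=11; stall | r0:11,r1:5,r2:7,r3:Mul2,r4:4
c6: CDB Mul1=30; issue MUL r3<-Mul1 | r0:11,r1:5,r2:7,r3:Mul1,r4:4
c7: - | r0:11,r1:5,r2:7,r3:Mul1,r4:4
c8: CDB Add1=-23 | r0:11,r1:5,r2:7,r3:Mul1,r4:4
c9: - | r0:11,r1:5,r2:7,r3:Mul1,r4:4
c10: - | r0:11,r1:5,r2:7,r3:Mul1,r4:4
c11: - | r0:11,r1:5,r2:7,r3:Mul1,r4:4
c12: CDB Mul2=-115 | r0:11,r1:5,r2:7,r3:Mul1,r4:4
c13: - | r0:11,r1:5,r2:7,r3:Mul1,r4:4
c14: - | r0:11,r1:5,r2:7,r3:Mul1,r4:4
c15: - | r0:11,r1:5,r2:7,r3:Mul1,r4:4
c16: CDB Mul1=-1265 | r0:11,r1:5,r2:7,r3:-1265,r4:4

STATUS = VALUE -1265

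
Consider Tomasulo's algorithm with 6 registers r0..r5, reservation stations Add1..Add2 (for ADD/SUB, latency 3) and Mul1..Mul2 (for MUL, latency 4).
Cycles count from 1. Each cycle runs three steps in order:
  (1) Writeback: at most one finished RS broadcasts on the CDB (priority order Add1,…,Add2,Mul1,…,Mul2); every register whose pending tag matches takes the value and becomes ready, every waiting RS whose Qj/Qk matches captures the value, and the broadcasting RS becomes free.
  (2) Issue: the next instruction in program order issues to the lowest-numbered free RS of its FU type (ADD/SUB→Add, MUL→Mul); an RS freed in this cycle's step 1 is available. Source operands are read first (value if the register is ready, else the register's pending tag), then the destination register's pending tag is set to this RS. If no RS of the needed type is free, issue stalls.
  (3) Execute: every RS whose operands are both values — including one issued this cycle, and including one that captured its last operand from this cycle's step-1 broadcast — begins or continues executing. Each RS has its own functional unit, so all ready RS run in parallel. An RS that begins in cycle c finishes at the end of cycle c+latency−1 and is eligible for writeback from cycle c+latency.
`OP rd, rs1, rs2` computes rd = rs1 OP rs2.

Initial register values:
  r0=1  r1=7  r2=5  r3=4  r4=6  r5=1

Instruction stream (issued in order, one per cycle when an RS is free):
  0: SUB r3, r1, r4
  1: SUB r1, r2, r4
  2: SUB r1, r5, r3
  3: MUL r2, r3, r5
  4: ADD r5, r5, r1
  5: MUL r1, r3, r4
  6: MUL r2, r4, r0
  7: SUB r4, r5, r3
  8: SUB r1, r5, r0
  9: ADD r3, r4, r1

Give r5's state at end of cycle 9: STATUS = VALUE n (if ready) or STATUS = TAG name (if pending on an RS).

STATUS = TAG Add2

c1: issue SUB r3<-Add1 | r0:1,r1:7,r2:5,r3:Add1,r4:6,r5:1
c2: issue SUB r1<-Add2 | r0:1,r1:Add2,r2:5,r3:Add1,r4:6,r5:1
c3: stall | r0:1,r1:Add2,r2:5,r3:Add1,r4:6,r5:1
c4: CDB Add1=1; issue SUB r1<-Add1 | r0:1,r1:Add1,r2:5,r3:1,r4:6,r5:1
c5: CDB Add2=-1; issue MUL r2<-Mul1 | r0:1,r1:Add1,r2:Mul1,r3:1,r4:6,r5:1
c6: issue ADD r5<-Add2 | r0:1,r1:Add1,r2:Mul1,r3:1,r4:6,r5:Add2
c7: CDB Add1=0; issue MUL r1<-Mul2 | r0:1,r1:Mul2,r2:Mul1,r3:1,r4:6,r5:Add2
c8: stall | r0:1,r1:Mul2,r2:Mul1,r3:1,r4:6,r5:Add2
c9: CDB Mul1=1; issue MUL r2<-Mul1 | r0:1,r1:Mul2,r2:Mul1,r3:1,r4:6,r5:Add2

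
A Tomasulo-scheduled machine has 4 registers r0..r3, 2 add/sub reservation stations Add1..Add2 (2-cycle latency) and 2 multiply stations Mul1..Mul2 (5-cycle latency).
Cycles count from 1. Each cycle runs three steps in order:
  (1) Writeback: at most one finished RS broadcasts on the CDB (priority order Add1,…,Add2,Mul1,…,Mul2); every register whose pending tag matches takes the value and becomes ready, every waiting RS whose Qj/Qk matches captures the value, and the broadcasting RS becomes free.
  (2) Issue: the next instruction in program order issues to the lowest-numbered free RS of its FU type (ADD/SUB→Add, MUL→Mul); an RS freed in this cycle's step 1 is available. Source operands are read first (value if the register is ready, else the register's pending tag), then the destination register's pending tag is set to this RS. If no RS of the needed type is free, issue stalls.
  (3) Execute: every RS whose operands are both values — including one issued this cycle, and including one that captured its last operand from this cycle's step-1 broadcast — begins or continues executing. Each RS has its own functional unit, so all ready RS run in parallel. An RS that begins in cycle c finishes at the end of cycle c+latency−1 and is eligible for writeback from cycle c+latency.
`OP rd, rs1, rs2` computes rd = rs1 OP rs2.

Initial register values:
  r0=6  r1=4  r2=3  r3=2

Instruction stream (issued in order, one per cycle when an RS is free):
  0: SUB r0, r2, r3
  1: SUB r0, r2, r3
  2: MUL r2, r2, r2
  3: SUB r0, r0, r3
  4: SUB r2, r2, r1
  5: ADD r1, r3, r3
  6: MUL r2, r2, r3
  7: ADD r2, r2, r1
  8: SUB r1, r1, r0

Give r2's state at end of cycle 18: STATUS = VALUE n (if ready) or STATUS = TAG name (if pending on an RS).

  c1: issue SUB r0<-Add1  regs: r0:Add1,r1:4,r2:3,r3:2
  c2: issue SUB r0<-Add2  regs: r0:Add2,r1:4,r2:3,r3:2
  c3: CDB Add1=1; issue MUL r2<-Mul1  regs: r0:Add2,r1:4,r2:Mul1,r3:2
  c4: CDB Add2=1; issue SUB r0<-Add1  regs: r0:Add1,r1:4,r2:Mul1,r3:2
  c5: issue SUB r2<-Add2  regs: r0:Add1,r1:4,r2:Add2,r3:2
  c6: CDB Add1=-1; issue ADD r1<-Add1  regs: r0:-1,r1:Add1,r2:Add2,r3:2
  c7: issue MUL r2<-Mul2  regs: r0:-1,r1:Add1,r2:Mul2,r3:2
  c8: CDB Add1=4; issue ADD r2<-Add1  regs: r0:-1,r1:4,r2:Add1,r3:2
  c9: CDB Mul1=9; stall  regs: r0:-1,r1:4,r2:Add1,r3:2
  c10: stall  regs: r0:-1,r1:4,r2:Add1,r3:2
  c11: CDB Add2=5; issue SUB r1<-Add2  regs: r0:-1,r1:Add2,r2:Add1,r3:2
  c12: -  regs: r0:-1,r1:Add2,r2:Add1,r3:2
  c13: CDB Add2=5  regs: r0:-1,r1:5,r2:Add1,r3:2
  c14: -  regs: r0:-1,r1:5,r2:Add1,r3:2
  c15: -  regs: r0:-1,r1:5,r2:Add1,r3:2
  c16: CDB Mul2=10  regs: r0:-1,r1:5,r2:Add1,r3:2
  c17: -  regs: r0:-1,r1:5,r2:Add1,r3:2
  c18: CDB Add1=14  regs: r0:-1,r1:5,r2:14,r3:2

STATUS = VALUE 14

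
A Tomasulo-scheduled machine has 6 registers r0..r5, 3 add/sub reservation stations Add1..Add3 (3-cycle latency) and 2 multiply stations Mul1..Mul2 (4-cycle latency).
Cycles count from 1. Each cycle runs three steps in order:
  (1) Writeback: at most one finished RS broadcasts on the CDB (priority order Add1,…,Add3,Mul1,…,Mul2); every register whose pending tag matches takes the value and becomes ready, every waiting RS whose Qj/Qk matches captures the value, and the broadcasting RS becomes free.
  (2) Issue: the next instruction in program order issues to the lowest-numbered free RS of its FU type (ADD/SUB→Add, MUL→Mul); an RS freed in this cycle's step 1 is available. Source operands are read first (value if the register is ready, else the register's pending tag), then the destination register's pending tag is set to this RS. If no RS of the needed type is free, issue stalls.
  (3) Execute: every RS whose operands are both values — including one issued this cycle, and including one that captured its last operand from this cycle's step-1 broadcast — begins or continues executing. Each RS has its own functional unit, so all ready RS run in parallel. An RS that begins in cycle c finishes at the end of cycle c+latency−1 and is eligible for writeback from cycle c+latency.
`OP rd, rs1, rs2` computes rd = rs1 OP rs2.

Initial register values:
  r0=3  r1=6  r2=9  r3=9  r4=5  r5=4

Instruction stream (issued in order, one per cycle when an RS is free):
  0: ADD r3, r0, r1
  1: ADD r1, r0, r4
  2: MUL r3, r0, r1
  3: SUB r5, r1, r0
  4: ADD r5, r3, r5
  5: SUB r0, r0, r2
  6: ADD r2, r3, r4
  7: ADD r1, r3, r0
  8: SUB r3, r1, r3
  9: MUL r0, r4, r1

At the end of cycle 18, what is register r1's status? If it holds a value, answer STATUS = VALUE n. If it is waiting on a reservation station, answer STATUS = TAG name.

  c1: issue ADD r3<-Add1  regs: r0:3,r1:6,r2:9,r3:Add1,r4:5,r5:4
  c2: issue ADD r1<-Add2  regs: r0:3,r1:Add2,r2:9,r3:Add1,r4:5,r5:4
  c3: issue MUL r3<-Mul1  regs: r0:3,r1:Add2,r2:9,r3:Mul1,r4:5,r5:4
  c4: CDB Add1=9; issue SUB r5<-Add1  regs: r0:3,r1:Add2,r2:9,r3:Mul1,r4:5,r5:Add1
  c5: CDB Add2=8; issue ADD r5<-Add2  regs: r0:3,r1:8,r2:9,r3:Mul1,r4:5,r5:Add2
  c6: issue SUB r0<-Add3  regs: r0:Add3,r1:8,r2:9,r3:Mul1,r4:5,r5:Add2
  c7: stall  regs: r0:Add3,r1:8,r2:9,r3:Mul1,r4:5,r5:Add2
  c8: CDB Add1=5; issue ADD r2<-Add1  regs: r0:Add3,r1:8,r2:Add1,r3:Mul1,r4:5,r5:Add2
  c9: CDB Add3=-6; issue ADD r1<-Add3  regs: r0:-6,r1:Add3,r2:Add1,r3:Mul1,r4:5,r5:Add2
  c10: CDB Mul1=24; stall  regs: r0:-6,r1:Add3,r2:Add1,r3:24,r4:5,r5:Add2
  c11: stall  regs: r0:-6,r1:Add3,r2:Add1,r3:24,r4:5,r5:Add2
  c12: stall  regs: r0:-6,r1:Add3,r2:Add1,r3:24,r4:5,r5:Add2
  c13: CDB Add1=29; issue SUB r3<-Add1  regs: r0:-6,r1:Add3,r2:29,r3:Add1,r4:5,r5:Add2
  c14: CDB Add2=29; issue MUL r0<-Mul1  regs: r0:Mul1,r1:Add3,r2:29,r3:Add1,r4:5,r5:29
  c15: CDB Add3=18  regs: r0:Mul1,r1:18,r2:29,r3:Add1,r4:5,r5:29
  c16: -  regs: r0:Mul1,r1:18,r2:29,r3:Add1,r4:5,r5:29
  c17: -  regs: r0:Mul1,r1:18,r2:29,r3:Add1,r4:5,r5:29
  c18: CDB Add1=-6  regs: r0:Mul1,r1:18,r2:29,r3:-6,r4:5,r5:29

STATUS = VALUE 18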